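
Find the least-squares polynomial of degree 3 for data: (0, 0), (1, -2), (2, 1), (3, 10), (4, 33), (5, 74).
-19/126 + (-923/756)x + (-115/126)x² + (89/108)x³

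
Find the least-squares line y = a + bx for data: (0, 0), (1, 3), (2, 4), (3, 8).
a = 0, b = 5/2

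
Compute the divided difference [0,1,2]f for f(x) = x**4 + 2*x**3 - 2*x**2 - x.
11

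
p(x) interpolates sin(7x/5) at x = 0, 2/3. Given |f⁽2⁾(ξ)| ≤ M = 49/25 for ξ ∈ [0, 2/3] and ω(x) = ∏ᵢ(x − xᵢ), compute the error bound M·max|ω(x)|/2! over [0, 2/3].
49/450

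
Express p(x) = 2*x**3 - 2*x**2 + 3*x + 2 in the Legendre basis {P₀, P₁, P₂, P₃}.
(4/3)P₀ + (21/5)P₁ + (-4/3)P₂ + (4/5)P₃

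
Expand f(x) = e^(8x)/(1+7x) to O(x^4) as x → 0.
1 + x + 25*x**2 - 269*x**3/3 + O(x**4)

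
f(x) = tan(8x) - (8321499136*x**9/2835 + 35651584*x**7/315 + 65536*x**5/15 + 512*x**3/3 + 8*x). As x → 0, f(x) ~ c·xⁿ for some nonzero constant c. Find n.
11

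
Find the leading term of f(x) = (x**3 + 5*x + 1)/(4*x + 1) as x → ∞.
x**2/4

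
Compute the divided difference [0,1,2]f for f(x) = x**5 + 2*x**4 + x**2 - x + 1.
30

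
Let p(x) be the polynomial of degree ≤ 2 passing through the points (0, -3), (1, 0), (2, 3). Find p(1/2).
-3/2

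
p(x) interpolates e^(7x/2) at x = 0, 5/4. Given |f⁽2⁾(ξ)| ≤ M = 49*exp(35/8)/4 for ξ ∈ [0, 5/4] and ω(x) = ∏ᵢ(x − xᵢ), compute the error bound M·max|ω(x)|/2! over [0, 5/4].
1225*exp(35/8)/512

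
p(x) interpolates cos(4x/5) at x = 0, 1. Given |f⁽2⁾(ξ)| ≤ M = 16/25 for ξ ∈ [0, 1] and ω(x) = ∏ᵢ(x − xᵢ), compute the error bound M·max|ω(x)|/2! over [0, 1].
2/25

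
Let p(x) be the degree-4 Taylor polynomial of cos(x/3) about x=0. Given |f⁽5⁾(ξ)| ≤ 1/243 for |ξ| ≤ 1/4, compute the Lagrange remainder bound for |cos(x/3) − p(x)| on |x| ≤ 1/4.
1/29859840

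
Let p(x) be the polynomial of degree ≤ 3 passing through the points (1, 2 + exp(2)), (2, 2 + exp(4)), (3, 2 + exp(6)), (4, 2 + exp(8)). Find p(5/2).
-exp(8)/16 - exp(2)/16 + 2 + 9*exp(4)/16 + 9*exp(6)/16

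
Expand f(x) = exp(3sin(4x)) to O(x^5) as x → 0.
1 + 12*x + 72*x**2 + 256*x**3 + 480*x**4 + O(x**5)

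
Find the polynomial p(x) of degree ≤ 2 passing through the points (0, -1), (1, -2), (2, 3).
3*x**2 - 4*x - 1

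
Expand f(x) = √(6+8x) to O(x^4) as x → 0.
sqrt(6) + 2*sqrt(6)*x/3 - 2*sqrt(6)*x**2/9 + 4*sqrt(6)*x**3/27 + O(x**4)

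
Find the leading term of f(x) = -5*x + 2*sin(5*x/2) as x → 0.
-125*x**3/24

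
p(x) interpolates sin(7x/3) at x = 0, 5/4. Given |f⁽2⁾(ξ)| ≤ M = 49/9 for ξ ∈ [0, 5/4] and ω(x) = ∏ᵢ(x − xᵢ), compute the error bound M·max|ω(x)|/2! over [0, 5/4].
1225/1152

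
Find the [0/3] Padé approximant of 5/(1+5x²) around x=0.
5/(5*x**2 + 1)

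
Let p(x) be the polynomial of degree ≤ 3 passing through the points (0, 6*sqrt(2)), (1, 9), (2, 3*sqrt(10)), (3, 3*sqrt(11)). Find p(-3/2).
-1701/16 - 105*sqrt(11)/16 + 315*sqrt(2)/8 + 405*sqrt(10)/16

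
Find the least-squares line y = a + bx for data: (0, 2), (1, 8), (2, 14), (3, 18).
a = 12/5, b = 27/5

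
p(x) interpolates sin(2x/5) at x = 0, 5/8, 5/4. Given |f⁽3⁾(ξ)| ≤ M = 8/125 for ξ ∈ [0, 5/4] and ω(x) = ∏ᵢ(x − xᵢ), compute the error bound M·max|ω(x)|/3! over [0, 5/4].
sqrt(3)/1728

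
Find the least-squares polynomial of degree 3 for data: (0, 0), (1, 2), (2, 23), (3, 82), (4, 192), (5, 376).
-5/63 + (-41/27)x + (101/126)x² + (157/54)x³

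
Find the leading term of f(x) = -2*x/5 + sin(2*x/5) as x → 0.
-4*x**3/375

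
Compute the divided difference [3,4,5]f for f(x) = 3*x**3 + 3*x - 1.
36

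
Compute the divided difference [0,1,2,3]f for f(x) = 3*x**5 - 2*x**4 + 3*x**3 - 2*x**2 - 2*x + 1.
66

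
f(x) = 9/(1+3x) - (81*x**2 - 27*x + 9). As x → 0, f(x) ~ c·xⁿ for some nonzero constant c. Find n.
3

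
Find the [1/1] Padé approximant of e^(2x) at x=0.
(x + 1)/(1 - x)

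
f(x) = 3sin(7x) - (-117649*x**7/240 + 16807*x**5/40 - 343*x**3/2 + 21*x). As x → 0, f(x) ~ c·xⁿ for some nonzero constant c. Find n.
9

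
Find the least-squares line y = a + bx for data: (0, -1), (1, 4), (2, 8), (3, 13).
a = -9/10, b = 23/5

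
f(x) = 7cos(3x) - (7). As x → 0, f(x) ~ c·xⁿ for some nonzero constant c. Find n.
2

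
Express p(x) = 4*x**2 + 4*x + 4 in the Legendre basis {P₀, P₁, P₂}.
(16/3)P₀ + (4)P₁ + (8/3)P₂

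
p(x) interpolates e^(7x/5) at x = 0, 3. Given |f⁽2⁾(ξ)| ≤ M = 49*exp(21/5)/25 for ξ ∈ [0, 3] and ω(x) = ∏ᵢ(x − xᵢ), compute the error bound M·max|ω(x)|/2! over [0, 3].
441*exp(21/5)/200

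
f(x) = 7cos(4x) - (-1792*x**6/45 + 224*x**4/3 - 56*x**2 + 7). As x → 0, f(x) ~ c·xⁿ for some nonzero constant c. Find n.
8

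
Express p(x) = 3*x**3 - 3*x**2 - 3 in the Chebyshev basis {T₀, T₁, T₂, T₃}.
(-9/2)T₀ + (9/4)T₁ + (-3/2)T₂ + (3/4)T₃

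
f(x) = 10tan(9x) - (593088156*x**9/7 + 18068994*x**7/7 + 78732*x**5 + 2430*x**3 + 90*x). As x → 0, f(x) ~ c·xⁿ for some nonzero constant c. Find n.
11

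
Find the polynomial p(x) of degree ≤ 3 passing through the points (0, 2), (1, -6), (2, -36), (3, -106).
-3*x**3 - 2*x**2 - 3*x + 2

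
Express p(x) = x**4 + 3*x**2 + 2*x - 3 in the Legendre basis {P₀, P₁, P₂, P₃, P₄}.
(-9/5)P₀ + (2)P₁ + (18/7)P₂ + (8/35)P₄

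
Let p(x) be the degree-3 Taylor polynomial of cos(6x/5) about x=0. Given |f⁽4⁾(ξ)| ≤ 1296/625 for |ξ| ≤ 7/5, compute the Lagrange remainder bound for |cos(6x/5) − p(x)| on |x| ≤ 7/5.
129654/390625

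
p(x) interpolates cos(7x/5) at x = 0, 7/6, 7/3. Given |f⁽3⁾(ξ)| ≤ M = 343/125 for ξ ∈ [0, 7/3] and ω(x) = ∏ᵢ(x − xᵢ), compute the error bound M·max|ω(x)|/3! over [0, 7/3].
117649*sqrt(3)/729000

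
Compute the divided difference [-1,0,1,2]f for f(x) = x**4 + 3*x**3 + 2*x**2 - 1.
5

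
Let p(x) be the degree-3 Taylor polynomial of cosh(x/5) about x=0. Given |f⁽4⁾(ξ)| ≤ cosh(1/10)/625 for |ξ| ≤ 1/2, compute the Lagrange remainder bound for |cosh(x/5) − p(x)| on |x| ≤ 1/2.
cosh(1/10)/240000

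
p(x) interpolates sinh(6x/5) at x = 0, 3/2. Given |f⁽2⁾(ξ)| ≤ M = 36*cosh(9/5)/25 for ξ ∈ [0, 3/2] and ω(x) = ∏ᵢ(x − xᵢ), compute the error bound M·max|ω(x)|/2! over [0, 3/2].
81*cosh(9/5)/200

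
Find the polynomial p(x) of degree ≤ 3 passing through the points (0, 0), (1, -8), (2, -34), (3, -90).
-2*x**3 - 3*x**2 - 3*x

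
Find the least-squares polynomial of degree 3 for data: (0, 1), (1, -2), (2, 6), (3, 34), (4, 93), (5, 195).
8/9 + (-1493/378)x + (-97/252)x² + (193/108)x³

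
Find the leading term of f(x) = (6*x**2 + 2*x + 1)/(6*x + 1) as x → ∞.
x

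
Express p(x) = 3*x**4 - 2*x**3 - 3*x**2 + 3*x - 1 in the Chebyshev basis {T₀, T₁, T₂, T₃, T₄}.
(-11/8)T₀ + (3/2)T₁ + (-1/2)T₃ + (3/8)T₄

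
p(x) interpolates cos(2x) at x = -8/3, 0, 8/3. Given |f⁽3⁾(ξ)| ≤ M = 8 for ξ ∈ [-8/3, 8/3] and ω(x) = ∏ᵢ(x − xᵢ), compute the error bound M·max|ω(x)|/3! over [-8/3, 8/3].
4096*sqrt(3)/729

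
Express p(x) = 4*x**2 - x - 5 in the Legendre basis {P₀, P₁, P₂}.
(-11/3)P₀ - P₁ + (8/3)P₂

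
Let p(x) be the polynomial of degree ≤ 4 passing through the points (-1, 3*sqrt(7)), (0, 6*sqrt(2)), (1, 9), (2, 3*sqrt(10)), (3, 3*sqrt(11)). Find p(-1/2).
-315/64 - 15*sqrt(11)/128 + 21*sqrt(10)/32 + 105*sqrt(7)/128 + 105*sqrt(2)/16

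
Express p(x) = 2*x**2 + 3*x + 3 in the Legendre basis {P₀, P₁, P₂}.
(11/3)P₀ + (3)P₁ + (4/3)P₂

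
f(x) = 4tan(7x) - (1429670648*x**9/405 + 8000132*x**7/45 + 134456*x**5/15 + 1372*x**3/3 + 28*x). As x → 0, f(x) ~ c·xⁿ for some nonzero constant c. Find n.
11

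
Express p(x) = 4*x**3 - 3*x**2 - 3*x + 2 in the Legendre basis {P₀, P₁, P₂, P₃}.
P₀ + (-3/5)P₁ + (-2)P₂ + (8/5)P₃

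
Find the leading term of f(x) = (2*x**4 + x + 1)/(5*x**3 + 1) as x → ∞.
2*x/5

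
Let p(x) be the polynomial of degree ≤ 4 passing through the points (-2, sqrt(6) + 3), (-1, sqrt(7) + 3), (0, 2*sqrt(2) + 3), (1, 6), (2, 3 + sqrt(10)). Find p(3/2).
-35*sqrt(2)/32 - 5*sqrt(6)/128 + 7*sqrt(7)/32 + 35*sqrt(10)/128 + 201/32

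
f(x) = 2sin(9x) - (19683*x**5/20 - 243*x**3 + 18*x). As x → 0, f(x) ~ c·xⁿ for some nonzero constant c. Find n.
7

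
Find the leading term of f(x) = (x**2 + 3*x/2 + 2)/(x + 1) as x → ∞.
x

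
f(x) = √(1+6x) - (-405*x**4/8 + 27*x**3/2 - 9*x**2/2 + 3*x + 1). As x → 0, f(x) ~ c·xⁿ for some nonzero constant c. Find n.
5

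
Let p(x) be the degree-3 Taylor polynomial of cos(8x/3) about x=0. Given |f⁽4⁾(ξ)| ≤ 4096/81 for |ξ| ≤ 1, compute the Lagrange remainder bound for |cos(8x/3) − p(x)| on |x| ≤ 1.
512/243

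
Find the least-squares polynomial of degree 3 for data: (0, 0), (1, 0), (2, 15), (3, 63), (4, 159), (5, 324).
-1/14 + (-113/84)x + (-19/14)x² + (35/12)x³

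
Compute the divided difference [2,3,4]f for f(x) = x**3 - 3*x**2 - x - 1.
6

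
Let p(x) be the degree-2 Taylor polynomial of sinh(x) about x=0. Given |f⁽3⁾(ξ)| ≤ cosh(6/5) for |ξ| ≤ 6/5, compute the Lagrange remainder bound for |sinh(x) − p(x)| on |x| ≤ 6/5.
36*cosh(6/5)/125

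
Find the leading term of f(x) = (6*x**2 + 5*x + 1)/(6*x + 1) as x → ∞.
x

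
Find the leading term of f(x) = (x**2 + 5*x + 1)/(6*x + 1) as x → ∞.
x/6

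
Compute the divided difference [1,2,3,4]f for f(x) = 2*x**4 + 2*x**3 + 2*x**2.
22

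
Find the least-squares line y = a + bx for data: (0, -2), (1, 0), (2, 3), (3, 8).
a = -27/10, b = 33/10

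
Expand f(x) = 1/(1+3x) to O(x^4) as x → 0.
1 - 3*x + 9*x**2 - 27*x**3 + O(x**4)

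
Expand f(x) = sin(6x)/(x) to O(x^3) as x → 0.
6 - 36*x**2 + O(x**3)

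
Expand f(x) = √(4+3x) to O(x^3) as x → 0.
2 + 3*x/4 - 9*x**2/64 + O(x**3)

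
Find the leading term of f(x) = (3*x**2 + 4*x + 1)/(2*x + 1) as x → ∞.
3*x/2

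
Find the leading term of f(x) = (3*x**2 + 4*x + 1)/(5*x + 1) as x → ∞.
3*x/5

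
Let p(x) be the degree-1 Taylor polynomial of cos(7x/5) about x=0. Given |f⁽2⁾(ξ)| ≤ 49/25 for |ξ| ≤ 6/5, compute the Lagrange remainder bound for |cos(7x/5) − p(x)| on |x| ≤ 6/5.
882/625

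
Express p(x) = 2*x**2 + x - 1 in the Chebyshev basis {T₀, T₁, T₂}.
T₁ + T₂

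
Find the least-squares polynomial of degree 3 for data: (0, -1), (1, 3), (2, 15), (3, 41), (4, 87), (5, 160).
-65/63 + (881/378)x + (187/252)x² + (113/108)x³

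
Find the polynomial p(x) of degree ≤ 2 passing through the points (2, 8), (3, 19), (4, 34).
2*x**2 + x - 2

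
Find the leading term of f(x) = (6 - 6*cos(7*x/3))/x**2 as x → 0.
49/3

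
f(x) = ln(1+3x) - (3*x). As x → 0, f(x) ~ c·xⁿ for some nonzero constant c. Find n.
2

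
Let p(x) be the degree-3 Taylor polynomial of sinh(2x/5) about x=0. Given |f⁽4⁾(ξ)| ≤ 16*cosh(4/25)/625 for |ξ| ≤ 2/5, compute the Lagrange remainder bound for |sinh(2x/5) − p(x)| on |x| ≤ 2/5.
32*cosh(4/25)/1171875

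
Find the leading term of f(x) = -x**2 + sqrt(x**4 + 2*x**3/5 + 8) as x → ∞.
x/5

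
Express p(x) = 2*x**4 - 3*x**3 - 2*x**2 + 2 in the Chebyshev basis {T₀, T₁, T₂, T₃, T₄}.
(7/4)T₀ + (-9/4)T₁ + (-3/4)T₃ + (1/4)T₄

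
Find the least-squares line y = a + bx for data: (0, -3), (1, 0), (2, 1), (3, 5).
a = -3, b = 5/2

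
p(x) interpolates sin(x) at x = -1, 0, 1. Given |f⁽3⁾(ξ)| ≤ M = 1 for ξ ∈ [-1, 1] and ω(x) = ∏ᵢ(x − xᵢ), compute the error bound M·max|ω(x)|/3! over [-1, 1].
sqrt(3)/27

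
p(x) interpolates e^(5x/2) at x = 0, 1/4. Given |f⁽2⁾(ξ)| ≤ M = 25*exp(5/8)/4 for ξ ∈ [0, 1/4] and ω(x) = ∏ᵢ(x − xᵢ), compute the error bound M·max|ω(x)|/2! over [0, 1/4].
25*exp(5/8)/512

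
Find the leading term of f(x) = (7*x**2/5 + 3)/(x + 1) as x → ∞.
7*x/5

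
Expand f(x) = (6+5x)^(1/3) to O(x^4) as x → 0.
6**(1/3) + 5*6**(1/3)*x/18 - 25*6**(1/3)*x**2/324 + 625*6**(1/3)*x**3/17496 + O(x**4)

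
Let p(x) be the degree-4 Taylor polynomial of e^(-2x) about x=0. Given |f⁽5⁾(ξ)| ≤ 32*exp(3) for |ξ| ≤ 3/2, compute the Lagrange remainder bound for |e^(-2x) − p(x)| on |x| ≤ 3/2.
81*exp(3)/40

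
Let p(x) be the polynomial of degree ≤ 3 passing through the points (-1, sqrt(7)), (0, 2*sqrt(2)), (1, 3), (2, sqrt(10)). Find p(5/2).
-105/16 - 5*sqrt(7)/16 + 21*sqrt(2)/8 + 35*sqrt(10)/16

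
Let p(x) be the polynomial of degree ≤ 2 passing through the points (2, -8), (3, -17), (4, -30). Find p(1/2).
-2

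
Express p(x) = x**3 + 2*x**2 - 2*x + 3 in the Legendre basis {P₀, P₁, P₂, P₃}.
(11/3)P₀ + (-7/5)P₁ + (4/3)P₂ + (2/5)P₃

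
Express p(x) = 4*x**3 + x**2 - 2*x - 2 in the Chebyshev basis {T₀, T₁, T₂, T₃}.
(-3/2)T₀ + T₁ + (1/2)T₂ + T₃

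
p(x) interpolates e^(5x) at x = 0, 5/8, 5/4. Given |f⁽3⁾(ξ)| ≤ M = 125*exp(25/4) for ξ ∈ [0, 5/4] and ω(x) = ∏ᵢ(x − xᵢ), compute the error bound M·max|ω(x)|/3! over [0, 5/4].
15625*sqrt(3)*exp(25/4)/13824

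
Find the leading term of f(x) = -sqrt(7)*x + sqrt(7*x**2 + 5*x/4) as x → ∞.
5*sqrt(7)/56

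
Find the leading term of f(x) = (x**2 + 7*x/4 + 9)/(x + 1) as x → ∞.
x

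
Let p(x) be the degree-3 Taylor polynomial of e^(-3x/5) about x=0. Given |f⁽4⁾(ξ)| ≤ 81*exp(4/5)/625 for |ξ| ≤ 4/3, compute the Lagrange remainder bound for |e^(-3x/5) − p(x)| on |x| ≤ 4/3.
32*exp(4/5)/1875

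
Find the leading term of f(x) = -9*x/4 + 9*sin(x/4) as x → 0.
-3*x**3/128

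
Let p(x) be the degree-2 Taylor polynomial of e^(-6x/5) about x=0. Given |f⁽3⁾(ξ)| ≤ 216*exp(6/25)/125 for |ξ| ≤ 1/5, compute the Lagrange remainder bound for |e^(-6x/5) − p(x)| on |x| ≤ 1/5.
36*exp(6/25)/15625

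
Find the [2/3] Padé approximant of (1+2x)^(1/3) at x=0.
(14*x**2/9 + 8*x/3 + 1)/(-4*x**3/81 + 2*x**2/3 + 2*x + 1)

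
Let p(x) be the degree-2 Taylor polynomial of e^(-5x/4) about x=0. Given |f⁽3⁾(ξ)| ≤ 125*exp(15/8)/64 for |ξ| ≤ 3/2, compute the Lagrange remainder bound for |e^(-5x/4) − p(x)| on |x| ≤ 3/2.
1125*exp(15/8)/1024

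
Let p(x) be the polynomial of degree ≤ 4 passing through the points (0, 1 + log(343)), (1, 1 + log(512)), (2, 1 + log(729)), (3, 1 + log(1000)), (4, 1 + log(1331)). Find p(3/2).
1 + log(648*11**(9/128)*2**(3/4)*3**(7/32)*5**(17/32)*7**(113/128)/35)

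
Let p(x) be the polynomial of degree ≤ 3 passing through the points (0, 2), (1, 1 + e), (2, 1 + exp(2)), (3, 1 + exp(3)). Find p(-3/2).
-35*exp(3)/16 - 189*e/16 + 121/16 + 135*exp(2)/16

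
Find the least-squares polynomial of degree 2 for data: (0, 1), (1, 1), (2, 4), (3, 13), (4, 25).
38/35 + (-18/7)x + (15/7)x²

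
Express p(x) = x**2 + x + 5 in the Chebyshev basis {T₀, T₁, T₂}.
(11/2)T₀ + T₁ + (1/2)T₂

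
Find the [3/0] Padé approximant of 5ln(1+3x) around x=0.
15*x*(6*x**2 - 3*x + 2)/2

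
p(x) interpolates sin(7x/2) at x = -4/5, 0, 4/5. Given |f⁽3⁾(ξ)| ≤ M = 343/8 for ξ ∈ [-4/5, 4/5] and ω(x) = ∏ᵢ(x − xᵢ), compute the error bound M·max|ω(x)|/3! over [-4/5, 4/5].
2744*sqrt(3)/3375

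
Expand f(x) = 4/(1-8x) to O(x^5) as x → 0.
4 + 32*x + 256*x**2 + 2048*x**3 + 16384*x**4 + O(x**5)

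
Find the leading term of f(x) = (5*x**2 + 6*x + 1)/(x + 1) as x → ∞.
5*x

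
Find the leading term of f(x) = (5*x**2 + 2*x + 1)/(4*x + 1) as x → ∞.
5*x/4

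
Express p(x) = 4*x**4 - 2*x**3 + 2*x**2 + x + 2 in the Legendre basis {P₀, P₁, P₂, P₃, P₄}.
(52/15)P₀ + (-1/5)P₁ + (76/21)P₂ + (-4/5)P₃ + (32/35)P₄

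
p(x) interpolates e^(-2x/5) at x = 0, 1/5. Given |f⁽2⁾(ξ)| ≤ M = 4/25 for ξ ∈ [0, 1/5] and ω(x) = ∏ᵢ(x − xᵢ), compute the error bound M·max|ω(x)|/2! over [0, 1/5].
1/1250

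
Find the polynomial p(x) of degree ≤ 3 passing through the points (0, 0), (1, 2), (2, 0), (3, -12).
-x**3 + x**2 + 2*x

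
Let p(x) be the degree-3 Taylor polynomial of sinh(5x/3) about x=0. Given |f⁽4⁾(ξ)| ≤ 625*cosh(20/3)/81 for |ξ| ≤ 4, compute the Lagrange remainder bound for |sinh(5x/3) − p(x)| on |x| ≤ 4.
20000*cosh(20/3)/243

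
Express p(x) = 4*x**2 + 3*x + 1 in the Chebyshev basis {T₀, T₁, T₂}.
(3)T₀ + (3)T₁ + (2)T₂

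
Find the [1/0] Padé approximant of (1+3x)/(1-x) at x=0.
4*x + 1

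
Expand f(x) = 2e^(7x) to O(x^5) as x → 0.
2 + 14*x + 49*x**2 + 343*x**3/3 + 2401*x**4/12 + O(x**5)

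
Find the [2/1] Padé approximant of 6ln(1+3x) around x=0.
9*x*(x + 2)/(2*x + 1)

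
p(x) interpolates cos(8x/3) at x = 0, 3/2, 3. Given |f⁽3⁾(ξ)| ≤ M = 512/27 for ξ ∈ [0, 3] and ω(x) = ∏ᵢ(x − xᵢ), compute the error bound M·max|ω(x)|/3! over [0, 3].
64*sqrt(3)/27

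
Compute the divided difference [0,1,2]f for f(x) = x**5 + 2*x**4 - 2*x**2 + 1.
27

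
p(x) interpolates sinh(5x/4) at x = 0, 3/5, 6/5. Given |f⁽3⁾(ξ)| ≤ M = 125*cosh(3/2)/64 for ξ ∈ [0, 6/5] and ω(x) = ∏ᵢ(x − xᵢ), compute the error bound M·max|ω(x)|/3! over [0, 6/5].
sqrt(3)*cosh(3/2)/64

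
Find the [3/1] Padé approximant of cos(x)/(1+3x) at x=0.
(x**3/72 - 103*x**2/204 + x/612 + 1)/(1837*x/612 + 1)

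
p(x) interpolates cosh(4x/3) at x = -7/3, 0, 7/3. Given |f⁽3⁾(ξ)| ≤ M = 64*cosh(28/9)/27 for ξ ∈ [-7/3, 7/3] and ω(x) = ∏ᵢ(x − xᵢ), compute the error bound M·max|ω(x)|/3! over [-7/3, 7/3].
21952*sqrt(3)*cosh(28/9)/19683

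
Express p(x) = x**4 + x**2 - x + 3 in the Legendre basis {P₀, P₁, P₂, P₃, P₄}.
(53/15)P₀ - P₁ + (26/21)P₂ + (8/35)P₄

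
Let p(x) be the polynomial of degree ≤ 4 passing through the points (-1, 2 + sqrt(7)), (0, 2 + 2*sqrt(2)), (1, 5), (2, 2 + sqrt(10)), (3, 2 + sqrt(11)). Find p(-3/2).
-105*sqrt(2)/16 - 45*sqrt(10)/32 + 35*sqrt(11)/128 + 315*sqrt(7)/128 + 695/64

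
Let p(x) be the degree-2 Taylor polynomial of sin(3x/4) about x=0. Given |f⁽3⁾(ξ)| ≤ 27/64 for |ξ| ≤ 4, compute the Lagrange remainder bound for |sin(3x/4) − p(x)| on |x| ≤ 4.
9/2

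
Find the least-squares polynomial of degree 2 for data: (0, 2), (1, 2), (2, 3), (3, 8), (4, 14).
73/35 + (-11/7)x + (8/7)x²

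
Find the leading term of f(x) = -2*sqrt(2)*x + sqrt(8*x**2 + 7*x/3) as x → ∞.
7*sqrt(2)/24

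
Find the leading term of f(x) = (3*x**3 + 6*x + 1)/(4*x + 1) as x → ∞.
3*x**2/4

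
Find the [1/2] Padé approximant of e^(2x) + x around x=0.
(7*x/3 + 1)/(1 - 2*x/3)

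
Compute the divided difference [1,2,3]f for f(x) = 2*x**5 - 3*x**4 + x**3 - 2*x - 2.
111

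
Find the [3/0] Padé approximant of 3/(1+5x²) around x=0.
3 - 15*x**2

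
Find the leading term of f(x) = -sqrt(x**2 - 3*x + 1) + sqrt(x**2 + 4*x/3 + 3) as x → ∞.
13/6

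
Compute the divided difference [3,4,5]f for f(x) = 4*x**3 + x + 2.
48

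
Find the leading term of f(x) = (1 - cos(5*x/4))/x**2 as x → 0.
25/32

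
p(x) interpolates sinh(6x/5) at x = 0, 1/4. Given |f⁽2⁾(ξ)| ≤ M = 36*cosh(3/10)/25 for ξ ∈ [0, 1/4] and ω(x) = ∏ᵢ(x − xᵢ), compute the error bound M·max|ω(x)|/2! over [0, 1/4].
9*cosh(3/10)/800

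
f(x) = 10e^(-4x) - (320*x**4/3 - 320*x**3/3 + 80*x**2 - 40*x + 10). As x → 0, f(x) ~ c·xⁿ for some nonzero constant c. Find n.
5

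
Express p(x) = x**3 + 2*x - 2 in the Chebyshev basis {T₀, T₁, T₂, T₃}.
(-2)T₀ + (11/4)T₁ + (1/4)T₃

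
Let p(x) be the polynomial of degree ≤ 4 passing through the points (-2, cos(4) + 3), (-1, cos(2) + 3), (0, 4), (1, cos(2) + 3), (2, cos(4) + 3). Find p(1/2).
5*cos(2)/16 - cos(4)/64 + 237/64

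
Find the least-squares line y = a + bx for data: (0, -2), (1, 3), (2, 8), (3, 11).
a = -8/5, b = 22/5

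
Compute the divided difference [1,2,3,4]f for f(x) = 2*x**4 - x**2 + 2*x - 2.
20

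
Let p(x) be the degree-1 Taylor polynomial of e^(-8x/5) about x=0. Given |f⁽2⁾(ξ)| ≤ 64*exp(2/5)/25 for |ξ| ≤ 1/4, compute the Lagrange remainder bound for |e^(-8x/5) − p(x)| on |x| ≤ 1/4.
2*exp(2/5)/25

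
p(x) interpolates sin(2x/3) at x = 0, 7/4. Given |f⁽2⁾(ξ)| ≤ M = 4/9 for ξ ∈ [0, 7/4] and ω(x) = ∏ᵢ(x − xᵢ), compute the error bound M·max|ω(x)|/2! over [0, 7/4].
49/288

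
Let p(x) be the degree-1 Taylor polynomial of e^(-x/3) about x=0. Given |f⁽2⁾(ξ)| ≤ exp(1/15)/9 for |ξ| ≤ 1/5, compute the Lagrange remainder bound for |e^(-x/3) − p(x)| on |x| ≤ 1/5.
exp(1/15)/450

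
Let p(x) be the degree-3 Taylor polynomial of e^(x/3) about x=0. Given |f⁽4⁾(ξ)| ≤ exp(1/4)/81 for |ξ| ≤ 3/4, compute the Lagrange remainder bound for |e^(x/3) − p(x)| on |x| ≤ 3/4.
exp(1/4)/6144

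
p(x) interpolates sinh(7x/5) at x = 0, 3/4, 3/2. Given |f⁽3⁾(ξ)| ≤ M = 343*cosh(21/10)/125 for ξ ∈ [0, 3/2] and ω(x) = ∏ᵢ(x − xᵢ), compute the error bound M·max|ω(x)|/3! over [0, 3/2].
343*sqrt(3)*cosh(21/10)/8000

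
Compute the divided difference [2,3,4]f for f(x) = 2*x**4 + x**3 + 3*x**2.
122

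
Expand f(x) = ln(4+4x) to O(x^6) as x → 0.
log(4) + x - x**2/2 + x**3/3 - x**4/4 + x**5/5 + O(x**6)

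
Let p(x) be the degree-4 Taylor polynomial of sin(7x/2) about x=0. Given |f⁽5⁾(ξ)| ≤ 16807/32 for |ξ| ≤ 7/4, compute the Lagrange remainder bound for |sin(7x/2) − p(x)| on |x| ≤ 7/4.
282475249/3932160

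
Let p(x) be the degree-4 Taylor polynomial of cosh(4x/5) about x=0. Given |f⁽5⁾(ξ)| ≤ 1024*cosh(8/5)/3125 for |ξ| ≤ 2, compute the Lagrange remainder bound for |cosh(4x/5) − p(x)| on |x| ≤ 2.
4096*cosh(8/5)/46875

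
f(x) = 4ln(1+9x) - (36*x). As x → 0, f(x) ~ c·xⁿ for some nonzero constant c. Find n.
2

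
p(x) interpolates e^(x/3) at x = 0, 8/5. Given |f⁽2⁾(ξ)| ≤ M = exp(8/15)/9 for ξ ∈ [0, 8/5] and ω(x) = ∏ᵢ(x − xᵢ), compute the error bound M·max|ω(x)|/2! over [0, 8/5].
8*exp(8/15)/225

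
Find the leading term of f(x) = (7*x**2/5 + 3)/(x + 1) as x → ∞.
7*x/5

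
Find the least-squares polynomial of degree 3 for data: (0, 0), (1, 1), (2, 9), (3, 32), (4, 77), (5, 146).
25/126 + (-1585/756)x + (341/252)x² + (53/54)x³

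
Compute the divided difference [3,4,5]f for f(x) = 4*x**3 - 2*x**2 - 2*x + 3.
46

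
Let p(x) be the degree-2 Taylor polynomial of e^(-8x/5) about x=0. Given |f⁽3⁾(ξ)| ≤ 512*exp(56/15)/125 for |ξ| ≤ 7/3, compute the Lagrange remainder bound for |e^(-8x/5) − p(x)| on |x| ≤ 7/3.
87808*exp(56/15)/10125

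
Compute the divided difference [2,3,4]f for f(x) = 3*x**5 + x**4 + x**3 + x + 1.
919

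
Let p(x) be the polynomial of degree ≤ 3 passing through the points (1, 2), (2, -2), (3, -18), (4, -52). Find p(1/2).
11/8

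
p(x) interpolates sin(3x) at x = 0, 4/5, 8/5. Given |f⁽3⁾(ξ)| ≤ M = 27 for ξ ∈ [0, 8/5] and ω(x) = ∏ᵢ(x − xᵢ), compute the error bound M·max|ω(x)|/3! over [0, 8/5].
64*sqrt(3)/125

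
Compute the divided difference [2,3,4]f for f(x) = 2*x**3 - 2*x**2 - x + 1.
16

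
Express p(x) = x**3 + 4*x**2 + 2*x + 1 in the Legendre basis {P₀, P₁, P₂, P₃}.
(7/3)P₀ + (13/5)P₁ + (8/3)P₂ + (2/5)P₃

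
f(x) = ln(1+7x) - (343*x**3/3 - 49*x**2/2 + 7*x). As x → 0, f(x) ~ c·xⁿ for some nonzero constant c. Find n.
4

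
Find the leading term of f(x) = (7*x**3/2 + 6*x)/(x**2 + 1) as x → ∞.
7*x/2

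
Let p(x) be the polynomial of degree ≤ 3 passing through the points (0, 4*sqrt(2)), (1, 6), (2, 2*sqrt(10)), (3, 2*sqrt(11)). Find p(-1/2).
-105/8 - 5*sqrt(11)/8 + 21*sqrt(10)/8 + 35*sqrt(2)/4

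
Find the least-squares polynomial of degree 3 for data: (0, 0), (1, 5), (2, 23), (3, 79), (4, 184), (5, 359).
5/21 + (101/63)x + (-29/42)x² + (53/18)x³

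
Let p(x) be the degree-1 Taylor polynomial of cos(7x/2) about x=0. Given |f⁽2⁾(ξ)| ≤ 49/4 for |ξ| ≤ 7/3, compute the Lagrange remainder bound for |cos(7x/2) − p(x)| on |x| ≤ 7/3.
2401/72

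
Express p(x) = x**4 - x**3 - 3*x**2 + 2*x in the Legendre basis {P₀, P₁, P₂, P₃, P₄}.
(-4/5)P₀ + (7/5)P₁ + (-10/7)P₂ + (-2/5)P₃ + (8/35)P₄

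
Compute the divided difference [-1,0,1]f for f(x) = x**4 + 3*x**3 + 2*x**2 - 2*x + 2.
3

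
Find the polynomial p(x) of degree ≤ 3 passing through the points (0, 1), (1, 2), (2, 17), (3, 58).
2*x**3 + x**2 - 2*x + 1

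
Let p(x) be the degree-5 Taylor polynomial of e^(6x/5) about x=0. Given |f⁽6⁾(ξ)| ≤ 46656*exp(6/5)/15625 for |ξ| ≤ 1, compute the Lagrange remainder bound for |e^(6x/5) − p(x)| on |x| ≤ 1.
324*exp(6/5)/78125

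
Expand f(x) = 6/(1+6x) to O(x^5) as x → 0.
6 - 36*x + 216*x**2 - 1296*x**3 + 7776*x**4 + O(x**5)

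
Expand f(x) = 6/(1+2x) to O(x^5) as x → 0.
6 - 12*x + 24*x**2 - 48*x**3 + 96*x**4 + O(x**5)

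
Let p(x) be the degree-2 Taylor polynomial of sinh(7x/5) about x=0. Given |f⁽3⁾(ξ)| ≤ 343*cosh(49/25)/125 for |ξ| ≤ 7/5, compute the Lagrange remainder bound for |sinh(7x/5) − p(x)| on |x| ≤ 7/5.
117649*cosh(49/25)/93750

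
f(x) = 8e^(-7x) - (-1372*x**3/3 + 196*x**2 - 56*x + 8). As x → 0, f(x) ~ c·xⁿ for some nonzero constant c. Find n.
4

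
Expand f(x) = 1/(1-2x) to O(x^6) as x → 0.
1 + 2*x + 4*x**2 + 8*x**3 + 16*x**4 + 32*x**5 + O(x**6)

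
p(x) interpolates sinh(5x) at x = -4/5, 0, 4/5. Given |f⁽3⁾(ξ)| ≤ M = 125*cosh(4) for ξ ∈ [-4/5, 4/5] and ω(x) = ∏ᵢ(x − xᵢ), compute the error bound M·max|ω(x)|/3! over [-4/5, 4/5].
64*sqrt(3)*cosh(4)/27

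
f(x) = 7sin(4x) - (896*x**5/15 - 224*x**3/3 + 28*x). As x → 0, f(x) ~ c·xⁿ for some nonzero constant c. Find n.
7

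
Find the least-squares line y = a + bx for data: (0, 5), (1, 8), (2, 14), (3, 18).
a = 9/2, b = 9/2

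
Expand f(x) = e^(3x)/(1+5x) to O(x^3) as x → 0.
1 - 2*x + 29*x**2/2 + O(x**3)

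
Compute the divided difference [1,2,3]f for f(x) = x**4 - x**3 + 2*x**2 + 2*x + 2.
21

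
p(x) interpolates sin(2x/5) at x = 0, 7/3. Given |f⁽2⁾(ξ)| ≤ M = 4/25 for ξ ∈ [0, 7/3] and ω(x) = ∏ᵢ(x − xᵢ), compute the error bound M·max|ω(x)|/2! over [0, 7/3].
49/450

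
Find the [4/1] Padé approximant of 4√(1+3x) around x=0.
(243*x**4/160 - 27*x**3/10 + 81*x**2/10 + 72*x/5 + 4)/(21*x/10 + 1)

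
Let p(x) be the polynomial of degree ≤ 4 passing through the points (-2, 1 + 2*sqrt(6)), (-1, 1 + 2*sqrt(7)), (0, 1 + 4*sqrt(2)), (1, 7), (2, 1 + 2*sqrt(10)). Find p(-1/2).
-5*sqrt(6)/64 + 1/16 + 3*sqrt(10)/64 + 15*sqrt(7)/16 + 45*sqrt(2)/16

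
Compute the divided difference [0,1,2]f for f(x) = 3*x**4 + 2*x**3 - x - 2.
27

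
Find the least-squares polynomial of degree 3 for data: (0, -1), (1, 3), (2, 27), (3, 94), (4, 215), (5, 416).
-1 + (-29/42)x + (39/28)x² + (37/12)x³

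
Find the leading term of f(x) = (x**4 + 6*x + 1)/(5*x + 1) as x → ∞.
x**3/5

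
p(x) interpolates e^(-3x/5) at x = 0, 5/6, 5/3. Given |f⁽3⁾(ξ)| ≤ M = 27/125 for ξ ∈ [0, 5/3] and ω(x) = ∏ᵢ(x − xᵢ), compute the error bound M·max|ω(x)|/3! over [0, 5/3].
sqrt(3)/216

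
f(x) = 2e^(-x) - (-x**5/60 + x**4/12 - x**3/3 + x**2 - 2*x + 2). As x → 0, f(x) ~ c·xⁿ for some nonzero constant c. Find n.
6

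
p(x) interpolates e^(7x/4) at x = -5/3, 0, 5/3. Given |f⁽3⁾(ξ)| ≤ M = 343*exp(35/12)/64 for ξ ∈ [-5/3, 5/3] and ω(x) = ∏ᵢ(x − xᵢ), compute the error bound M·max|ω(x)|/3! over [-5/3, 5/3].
42875*sqrt(3)*exp(35/12)/46656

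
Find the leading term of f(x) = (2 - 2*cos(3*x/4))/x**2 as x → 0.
9/16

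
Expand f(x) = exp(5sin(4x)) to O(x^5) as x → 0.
1 + 20*x + 200*x**2 + 1280*x**3 + 5600*x**4 + O(x**5)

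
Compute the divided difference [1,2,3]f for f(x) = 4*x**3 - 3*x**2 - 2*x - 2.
21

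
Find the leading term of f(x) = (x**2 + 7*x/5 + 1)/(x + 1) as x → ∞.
x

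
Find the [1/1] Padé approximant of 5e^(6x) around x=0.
(15*x + 5)/(1 - 3*x)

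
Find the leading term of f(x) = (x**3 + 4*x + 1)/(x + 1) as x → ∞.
x**2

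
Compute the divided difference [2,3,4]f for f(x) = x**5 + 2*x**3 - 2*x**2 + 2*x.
301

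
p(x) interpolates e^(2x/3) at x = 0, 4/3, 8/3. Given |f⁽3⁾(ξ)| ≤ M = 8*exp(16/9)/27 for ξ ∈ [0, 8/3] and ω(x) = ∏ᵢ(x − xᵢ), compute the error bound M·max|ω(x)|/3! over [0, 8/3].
512*sqrt(3)*exp(16/9)/19683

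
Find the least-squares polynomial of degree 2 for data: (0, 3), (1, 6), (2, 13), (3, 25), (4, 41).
106/35 + (9/14)x + (31/14)x²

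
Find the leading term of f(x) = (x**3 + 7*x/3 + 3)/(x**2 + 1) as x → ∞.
x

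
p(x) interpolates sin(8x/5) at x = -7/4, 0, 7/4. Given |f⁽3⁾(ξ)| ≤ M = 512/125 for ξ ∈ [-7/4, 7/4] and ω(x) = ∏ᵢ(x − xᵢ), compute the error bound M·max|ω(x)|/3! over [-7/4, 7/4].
2744*sqrt(3)/3375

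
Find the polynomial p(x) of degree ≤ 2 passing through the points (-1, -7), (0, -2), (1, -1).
-2*x**2 + 3*x - 2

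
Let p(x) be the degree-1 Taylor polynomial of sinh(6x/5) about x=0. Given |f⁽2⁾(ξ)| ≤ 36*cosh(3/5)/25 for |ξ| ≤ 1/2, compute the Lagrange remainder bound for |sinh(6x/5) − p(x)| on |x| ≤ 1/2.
9*cosh(3/5)/50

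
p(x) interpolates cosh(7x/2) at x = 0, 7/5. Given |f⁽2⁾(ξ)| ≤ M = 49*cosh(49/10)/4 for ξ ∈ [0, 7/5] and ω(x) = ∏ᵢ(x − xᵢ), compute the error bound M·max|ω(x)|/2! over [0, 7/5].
2401*cosh(49/10)/800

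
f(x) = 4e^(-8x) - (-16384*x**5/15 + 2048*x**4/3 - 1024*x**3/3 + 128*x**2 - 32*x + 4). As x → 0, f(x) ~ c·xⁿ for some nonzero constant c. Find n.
6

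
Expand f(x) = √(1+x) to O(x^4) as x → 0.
1 + x/2 - x**2/8 + x**3/16 + O(x**4)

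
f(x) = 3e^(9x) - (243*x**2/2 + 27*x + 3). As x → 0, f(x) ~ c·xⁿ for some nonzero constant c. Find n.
3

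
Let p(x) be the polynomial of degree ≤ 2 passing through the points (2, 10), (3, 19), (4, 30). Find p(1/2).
1/4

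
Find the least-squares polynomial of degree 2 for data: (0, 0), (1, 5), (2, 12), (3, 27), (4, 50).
24/35 + (-13/35)x + (22/7)x²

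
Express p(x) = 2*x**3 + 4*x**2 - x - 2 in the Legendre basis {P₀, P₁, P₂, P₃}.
(-2/3)P₀ + (1/5)P₁ + (8/3)P₂ + (4/5)P₃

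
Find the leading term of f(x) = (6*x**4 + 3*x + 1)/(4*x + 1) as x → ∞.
3*x**3/2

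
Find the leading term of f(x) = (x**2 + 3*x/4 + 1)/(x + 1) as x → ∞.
x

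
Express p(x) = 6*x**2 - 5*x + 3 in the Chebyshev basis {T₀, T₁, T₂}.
(6)T₀ + (-5)T₁ + (3)T₂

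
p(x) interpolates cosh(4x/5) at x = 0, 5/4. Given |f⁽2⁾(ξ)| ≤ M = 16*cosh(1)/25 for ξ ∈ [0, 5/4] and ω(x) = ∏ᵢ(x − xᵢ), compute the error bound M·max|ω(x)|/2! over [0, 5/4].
cosh(1)/8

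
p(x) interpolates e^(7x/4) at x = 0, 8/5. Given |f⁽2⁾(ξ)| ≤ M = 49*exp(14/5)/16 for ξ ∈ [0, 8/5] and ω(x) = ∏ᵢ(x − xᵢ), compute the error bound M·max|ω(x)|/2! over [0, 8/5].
49*exp(14/5)/50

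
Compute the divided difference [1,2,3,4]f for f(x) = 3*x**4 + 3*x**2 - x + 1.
30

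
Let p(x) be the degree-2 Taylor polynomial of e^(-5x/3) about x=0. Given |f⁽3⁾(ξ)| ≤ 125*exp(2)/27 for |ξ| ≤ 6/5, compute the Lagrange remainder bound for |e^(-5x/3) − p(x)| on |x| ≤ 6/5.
4*exp(2)/3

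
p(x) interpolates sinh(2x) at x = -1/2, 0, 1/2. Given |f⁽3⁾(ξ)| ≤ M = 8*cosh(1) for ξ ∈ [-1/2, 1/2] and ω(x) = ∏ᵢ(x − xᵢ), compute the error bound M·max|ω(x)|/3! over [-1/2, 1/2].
sqrt(3)*cosh(1)/27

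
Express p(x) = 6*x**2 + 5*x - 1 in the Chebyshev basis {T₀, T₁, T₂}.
(2)T₀ + (5)T₁ + (3)T₂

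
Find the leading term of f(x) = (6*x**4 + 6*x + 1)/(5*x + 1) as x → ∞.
6*x**3/5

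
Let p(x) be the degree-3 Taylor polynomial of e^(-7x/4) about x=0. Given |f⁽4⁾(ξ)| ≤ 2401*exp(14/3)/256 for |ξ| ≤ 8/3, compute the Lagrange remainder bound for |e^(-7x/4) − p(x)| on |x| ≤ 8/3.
4802*exp(14/3)/243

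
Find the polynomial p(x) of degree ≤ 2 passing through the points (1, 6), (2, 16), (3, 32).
3*x**2 + x + 2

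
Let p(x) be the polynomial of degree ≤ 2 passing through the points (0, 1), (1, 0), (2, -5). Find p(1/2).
1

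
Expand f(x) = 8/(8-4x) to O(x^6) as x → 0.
1 + x/2 + x**2/4 + x**3/8 + x**4/16 + x**5/32 + O(x**6)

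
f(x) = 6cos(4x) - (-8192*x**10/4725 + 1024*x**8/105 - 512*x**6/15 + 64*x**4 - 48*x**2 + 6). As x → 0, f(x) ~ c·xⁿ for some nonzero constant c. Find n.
12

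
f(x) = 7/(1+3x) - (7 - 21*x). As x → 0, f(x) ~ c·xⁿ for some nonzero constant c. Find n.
2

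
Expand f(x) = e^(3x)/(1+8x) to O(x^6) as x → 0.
1 - 5*x + 89*x**2/2 - 703*x**3/2 + 22523*x**4/8 - 900839*x**5/40 + O(x**6)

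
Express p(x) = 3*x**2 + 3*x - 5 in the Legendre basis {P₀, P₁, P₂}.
(-4)P₀ + (3)P₁ + (2)P₂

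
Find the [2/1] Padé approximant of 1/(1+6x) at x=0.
1/(6*x + 1)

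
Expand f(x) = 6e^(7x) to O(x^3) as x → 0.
6 + 42*x + 147*x**2 + O(x**3)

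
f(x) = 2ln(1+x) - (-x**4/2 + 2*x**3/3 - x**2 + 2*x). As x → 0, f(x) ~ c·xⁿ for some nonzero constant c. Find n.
5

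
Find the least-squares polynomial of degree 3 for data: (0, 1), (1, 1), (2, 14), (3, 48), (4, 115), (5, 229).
7/9 + (-277/378)x + (-17/63)x² + (103/54)x³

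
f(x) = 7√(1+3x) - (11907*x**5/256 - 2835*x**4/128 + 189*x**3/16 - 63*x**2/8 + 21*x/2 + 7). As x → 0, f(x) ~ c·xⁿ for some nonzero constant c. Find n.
6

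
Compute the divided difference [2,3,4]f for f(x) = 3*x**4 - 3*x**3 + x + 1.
138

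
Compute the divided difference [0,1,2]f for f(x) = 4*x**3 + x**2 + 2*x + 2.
13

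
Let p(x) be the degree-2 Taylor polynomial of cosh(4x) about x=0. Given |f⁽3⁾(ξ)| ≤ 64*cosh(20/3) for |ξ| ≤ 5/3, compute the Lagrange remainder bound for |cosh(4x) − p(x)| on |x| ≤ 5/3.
4000*cosh(20/3)/81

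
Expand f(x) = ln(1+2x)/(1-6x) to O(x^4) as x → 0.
2*x + 10*x**2 + 188*x**3/3 + O(x**4)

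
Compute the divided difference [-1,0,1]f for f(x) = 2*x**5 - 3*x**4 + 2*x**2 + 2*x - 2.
-1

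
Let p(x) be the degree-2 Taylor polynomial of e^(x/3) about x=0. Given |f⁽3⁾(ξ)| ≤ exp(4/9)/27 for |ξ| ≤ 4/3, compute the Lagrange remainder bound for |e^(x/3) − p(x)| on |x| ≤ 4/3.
32*exp(4/9)/2187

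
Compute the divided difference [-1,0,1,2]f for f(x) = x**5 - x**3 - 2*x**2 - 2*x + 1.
4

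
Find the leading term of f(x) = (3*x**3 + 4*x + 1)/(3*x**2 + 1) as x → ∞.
x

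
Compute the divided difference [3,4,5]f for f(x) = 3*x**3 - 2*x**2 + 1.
34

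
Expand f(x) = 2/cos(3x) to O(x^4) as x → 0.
2 + 9*x**2 + O(x**4)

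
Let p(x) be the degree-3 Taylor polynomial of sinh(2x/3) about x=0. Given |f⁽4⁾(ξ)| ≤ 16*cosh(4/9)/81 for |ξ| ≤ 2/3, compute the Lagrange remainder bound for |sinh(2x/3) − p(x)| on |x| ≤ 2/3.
32*cosh(4/9)/19683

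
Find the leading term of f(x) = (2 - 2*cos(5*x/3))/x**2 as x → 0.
25/9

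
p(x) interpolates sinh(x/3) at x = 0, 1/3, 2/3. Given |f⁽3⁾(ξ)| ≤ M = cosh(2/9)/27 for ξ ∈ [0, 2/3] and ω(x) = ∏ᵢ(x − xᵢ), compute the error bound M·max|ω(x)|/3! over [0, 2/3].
sqrt(3)*cosh(2/9)/19683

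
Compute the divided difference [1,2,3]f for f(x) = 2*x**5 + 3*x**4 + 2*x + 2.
255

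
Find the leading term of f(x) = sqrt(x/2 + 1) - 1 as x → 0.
x/4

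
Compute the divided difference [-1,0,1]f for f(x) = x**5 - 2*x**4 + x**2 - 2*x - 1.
-1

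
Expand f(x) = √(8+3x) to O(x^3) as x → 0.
2*sqrt(2) + 3*sqrt(2)*x/8 - 9*sqrt(2)*x**2/256 + O(x**3)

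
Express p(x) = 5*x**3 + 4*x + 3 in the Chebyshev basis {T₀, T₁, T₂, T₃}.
(3)T₀ + (31/4)T₁ + (5/4)T₃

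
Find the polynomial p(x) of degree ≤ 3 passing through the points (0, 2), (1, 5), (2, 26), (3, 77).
2*x**3 + 3*x**2 - 2*x + 2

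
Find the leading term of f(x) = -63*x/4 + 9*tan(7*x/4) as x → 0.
1029*x**3/64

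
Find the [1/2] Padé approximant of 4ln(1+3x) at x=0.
12*x/(-3*x**2/4 + 3*x/2 + 1)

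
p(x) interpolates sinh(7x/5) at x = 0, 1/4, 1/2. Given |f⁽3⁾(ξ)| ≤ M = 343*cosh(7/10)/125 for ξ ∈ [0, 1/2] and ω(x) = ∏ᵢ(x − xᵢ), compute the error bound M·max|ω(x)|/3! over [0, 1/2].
343*sqrt(3)*cosh(7/10)/216000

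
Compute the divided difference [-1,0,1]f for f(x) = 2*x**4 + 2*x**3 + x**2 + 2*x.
3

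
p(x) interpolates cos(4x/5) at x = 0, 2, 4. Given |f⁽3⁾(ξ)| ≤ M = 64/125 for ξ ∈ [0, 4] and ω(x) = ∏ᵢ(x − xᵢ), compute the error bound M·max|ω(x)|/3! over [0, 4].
512*sqrt(3)/3375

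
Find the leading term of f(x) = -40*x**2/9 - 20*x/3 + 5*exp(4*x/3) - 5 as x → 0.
160*x**3/81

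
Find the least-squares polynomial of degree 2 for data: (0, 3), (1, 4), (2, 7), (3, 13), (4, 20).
103/35 + (1/70)x + (15/14)x²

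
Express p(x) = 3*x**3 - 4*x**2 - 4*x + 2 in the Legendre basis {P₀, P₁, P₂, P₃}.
(2/3)P₀ + (-11/5)P₁ + (-8/3)P₂ + (6/5)P₃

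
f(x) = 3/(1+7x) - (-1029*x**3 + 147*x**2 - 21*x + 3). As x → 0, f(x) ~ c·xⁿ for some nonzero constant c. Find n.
4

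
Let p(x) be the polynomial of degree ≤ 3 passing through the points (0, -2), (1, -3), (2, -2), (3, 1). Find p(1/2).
-11/4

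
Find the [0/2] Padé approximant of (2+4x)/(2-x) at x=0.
1/(5*x**2 - 5*x/2 + 1)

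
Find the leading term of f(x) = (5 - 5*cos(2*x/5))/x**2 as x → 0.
2/5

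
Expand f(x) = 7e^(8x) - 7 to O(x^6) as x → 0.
56*x + 224*x**2 + 1792*x**3/3 + 3584*x**4/3 + 28672*x**5/15 + O(x**6)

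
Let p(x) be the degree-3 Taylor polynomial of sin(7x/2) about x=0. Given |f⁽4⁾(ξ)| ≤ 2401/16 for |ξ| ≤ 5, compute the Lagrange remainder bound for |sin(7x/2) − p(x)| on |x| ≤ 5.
1500625/384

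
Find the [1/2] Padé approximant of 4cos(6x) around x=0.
4/(18*x**2 + 1)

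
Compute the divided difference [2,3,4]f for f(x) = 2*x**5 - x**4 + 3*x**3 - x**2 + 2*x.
541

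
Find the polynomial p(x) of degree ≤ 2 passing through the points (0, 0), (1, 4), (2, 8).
4*x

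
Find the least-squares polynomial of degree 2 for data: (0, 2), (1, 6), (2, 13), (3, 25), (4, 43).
81/35 + (47/70)x + (33/14)x²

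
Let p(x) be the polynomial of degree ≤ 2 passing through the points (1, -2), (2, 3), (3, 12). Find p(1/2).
-3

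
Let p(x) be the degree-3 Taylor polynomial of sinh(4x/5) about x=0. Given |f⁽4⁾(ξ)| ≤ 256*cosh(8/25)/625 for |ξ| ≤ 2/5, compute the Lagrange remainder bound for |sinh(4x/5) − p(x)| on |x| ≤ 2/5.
512*cosh(8/25)/1171875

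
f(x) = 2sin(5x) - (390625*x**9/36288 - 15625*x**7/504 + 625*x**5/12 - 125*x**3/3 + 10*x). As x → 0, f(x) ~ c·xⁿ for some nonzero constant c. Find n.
11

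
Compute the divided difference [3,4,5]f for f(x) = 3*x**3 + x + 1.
36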